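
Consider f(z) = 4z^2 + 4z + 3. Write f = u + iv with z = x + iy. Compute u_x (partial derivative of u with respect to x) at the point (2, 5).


Step 1: f(z) = 4(x+iy)^2 + 4(x+iy) + 3
Step 2: u = 4(x^2 - y^2) + 4x + 3
Step 3: u_x = 8x + 4
Step 4: At (2, 5): u_x = 16 + 4 = 20

20


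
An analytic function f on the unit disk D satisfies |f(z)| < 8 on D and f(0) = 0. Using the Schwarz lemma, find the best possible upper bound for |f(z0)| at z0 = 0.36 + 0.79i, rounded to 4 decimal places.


Step 1: g = f/8 maps D -> D with g(0) = 0, so by the Schwarz lemma |g(z)| <= |z|, i.e. |f(z)| <= 8|z|; this is sharp (f(z) = 8z).
Step 2: |z0|^2 = 0.36^2 + 0.79^2 = 0.7537
Step 3: |z0| = sqrt(0.7537) = 0.868159
Step 4: Best bound = 8 * |z0| = 8 * 0.868159 = 6.9453

6.9453


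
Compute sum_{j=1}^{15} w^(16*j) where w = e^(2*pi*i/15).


Step 1: The sum sum_{j=1}^{n} w^(k*j) equals n if n | k, else 0.
Step 2: Here n = 15, k = 16
Step 3: Does n divide k? 15 | 16 -> False
Step 4: Sum = 0

0


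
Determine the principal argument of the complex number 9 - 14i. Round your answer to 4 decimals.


Step 1: z = 9 - 14i
Step 2: arg(z) = atan2(-14, 9)
Step 3: arg(z) = -0.9995

-0.9995


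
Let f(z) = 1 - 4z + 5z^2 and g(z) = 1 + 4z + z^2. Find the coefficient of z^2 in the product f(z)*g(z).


Step 1: z^2 term in f*g comes from: (1)*(z^2) + (-4z)*(4z) + (5z^2)*(1)
Step 2: = 1 - 16 + 5
Step 3: = -10

-10


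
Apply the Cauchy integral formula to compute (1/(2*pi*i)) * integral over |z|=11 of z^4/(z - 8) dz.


Step 1: f(z) = z^4, a = 8 is inside |z| = 11
Step 2: By Cauchy integral formula: (1/(2pi*i)) * integral = f(a)
Step 3: f(8) = 8^4 = 4096

4096


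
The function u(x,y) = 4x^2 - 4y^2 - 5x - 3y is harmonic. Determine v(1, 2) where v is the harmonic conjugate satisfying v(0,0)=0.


Step 1: v_x = -u_y = 8y + 3
Step 2: v_y = u_x = 8x - 5
Step 3: v = 8xy + 3x - 5y + C
Step 4: v(0,0) = 0 => C = 0
Step 5: v(1, 2) = 9

9


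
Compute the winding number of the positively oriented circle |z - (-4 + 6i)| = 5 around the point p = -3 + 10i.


Step 1: Center c = (-4, 6), radius = 5
Step 2: |p - c|^2 = 1^2 + 4^2 = 17
Step 3: r^2 = 25
Step 4: |p-c| < r so winding number = 1

1


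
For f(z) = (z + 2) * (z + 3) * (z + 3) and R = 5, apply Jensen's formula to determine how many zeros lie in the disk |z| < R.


Jensen's formula: (1/2pi)*integral log|f(Re^it)|dt = log|f(0)| + sum_{|a_k|<R} log(R/|a_k|)
Step 1: f(0) = 2 * 3 * 3 = 18
Step 2: log|f(0)| = log|-2| + log|-3| + log|-3| = 2.8904
Step 3: Zeros inside |z| < 5: -2, -3, -3
Step 4: Jensen sum = log(5/2) + log(5/3) + log(5/3) = 1.9379
Step 5: n(R) = number of terms in the Jensen sum = count of zeros inside |z| < 5 = 3

3


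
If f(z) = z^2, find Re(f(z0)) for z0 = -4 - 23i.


Step 1: z0 = -4 - 23i
Step 2: z0^2 = (-4)^2 - (-23)^2 + 184i
Step 3: real part = 16 - 529 = -513

-513


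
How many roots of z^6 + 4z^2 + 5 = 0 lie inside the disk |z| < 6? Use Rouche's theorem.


Step 1: On |z| = 6 the three terms have sizes |z^6| = 6^6 = 46656, |4z^2| = 4*6^2 = 144, |5| = 5
Step 2: The dominant term is g(z) = z^6; let h(z) = 4z^2 + 5 so f = g + h
Step 3: On |z| = 6: |g| = 46656 and |h| <= 144 + 5 = 149
Step 4: Since 46656 > 149, |h| < |g| on |z| = 6, so by Rouche f has the same number of zeros as g inside |z| < 6
Step 5: g(z) = z^6 has 6 zeros (all at the origin) inside |z| < 6. Answer = 6

6


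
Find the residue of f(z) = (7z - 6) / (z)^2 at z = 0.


Step 1: Pole of order 2 at z = 0
Step 2: Res = lim d/dz [(z)^2 * f(z)] as z -> 0
Step 3: (z)^2 * f(z) = 7z - 6
Step 4: d/dz[7z - 6] = 7

7


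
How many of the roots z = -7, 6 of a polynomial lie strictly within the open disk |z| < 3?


Step 1: Check each root:
  z = -7: |-7| = 7 >= 3
  z = 6: |6| = 6 >= 3
Step 2: Count = 0

0


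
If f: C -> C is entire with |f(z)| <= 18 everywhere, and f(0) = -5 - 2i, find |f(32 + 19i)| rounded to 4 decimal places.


Step 1: By Liouville's theorem, a bounded entire function is constant.
Step 2: f(z) = f(0) = -5 - 2i for all z.
Step 3: |f(w)| = |-5 - 2i| = sqrt(25 + 4)
Step 4: = 5.3852

5.3852


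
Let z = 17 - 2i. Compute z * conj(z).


Step 1: conj(z) = 17 + 2i
Step 2: z * conj(z) = 17^2 + (-2)^2
Step 3: = 289 + 4 = 293

293


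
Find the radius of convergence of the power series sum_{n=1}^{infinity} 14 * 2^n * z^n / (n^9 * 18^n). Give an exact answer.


Step 1: General term a_n = 14 * 2^n / (n^9 * 18^n)
Step 2: By the root test, |a_n|^(1/n) = 14^(1/n) * 2 / (n^(9/n) * 18) -> 2/18 as n -> infinity (since 14^(1/n) -> 1 and n^(9/n) -> 1)
Step 3: R = 1/lim|a_n|^(1/n) = 18/2 = 9

9


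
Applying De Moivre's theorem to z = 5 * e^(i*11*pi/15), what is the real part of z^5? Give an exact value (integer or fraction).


Step 1: By De Moivre's theorem, z^5 = 5^5 * e^(i*5*11*pi/15) = 3125 * (cos(11*pi/3) + i*sin(11*pi/3))
Step 2: |z|^5 = 5^5 = 3125
Step 3: Reduce the angle mod 2*pi: 11*pi/3 - 2*pi = 5*pi/3
Step 4: cos(5*pi/3) = 1/2
Step 5: Re(z^5) = 3125 * 1/2 = 3125/2

3125/2


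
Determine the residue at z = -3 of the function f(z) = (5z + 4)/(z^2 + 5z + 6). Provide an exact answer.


Step 1: Q(z) = z^2 + 5z + 6 = (z + 3)(z + 2)
Step 2: Q'(z) = 2z + 5
Step 3: Q'(-3) = -1, P(-3) = -11
Step 4: Res = P(-3)/Q'(-3) = -11/(-1) = 11

11


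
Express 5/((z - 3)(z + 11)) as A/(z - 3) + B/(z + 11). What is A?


Step 1: Multiply both sides by (z - 3) and set z = 3
Step 2: A = 5 / (3 + 11)
Step 3: A = 5 / 14
Step 4: A = 5/14

5/14


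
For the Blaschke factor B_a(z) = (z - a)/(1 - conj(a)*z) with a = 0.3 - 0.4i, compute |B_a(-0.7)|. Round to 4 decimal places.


Step 1: Numerator z0 - a = -0.7 - (0.3 - 0.4i) = -1 + 0.4i
Step 2: Denominator 1 - conj(a)*z0 = 1 - (0.3 + 0.4i)*(-0.7) = 1.21 + 0.28i
Step 3: |z0 - a|^2 = (-1)^2 + 0.4^2 = 1.16; |1 - conj(a)*z0|^2 = 1.21^2 + 0.28^2 = 1.5425
Step 4: |B_a(-0.7)| = sqrt(1.16 / 1.5425) = sqrt(0.752026)
Step 5: = 0.8672

0.8672


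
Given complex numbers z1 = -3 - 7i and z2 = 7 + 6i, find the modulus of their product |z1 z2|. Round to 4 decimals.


Step 1: |z1| = sqrt((-3)^2 + (-7)^2) = sqrt(58)
Step 2: |z2| = sqrt(7^2 + 6^2) = sqrt(85)
Step 3: |z1*z2| = |z1|*|z2| = sqrt(58) * sqrt(85) = sqrt(58 * 85) = sqrt(4930)
Step 4: = 70.214

70.214


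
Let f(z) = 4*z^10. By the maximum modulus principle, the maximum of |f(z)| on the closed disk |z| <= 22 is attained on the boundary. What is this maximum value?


Step 1: On |z| = 22, |f(z)| = 4 * |z|^10 = 4 * 22^10
Step 2: By maximum modulus principle, maximum is on boundary.
Step 3: Maximum = 4 * 26559922791424 = 106239691165696

106239691165696


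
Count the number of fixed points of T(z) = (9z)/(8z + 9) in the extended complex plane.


Step 1: Fixed points satisfy T(z) = z
Step 2: 8z^2 = 0
Step 3: Discriminant = 0^2 - 4*8*0 = 0
Step 4: Number of fixed points = 1

1


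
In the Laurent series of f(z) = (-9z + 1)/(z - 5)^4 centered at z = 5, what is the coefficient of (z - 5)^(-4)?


Step 1: Write the numerator in powers of (z - 5): -9z + 1 = -9(z - 5) + (-9*5 + 1) = -9(z - 5) - 44
Step 2: Divide by (z - 5)^4: f(z) = -44(z - 5)^(-4) - 9(z - 5)^(-3)
Step 3: This finite sum is the Laurent series of f about z = 5.
Step 4: Coefficient of (z - 5)^(-4) = -9*5 + 1 = -44

-44


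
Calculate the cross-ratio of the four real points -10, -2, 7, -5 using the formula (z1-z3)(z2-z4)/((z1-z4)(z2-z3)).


Step 1: (z1-z3)(z2-z4) = (-17) * 3 = -51
Step 2: (z1-z4)(z2-z3) = (-5) * (-9) = 45
Step 3: Cross-ratio = -51/45 = -17/15

-17/15


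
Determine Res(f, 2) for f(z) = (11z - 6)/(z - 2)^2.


Step 1: Pole of order 2 at z = 2
Step 2: Res = lim d/dz [(z - 2)^2 * f(z)] as z -> 2
Step 3: (z - 2)^2 * f(z) = 11z - 6
Step 4: d/dz[11z - 6] = 11

11


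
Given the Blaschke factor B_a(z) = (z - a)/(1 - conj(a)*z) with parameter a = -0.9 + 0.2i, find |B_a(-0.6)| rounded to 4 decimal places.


Step 1: Numerator z0 - a = -0.6 - (-0.9 + 0.2i) = 0.3 - 0.2i
Step 2: Denominator 1 - conj(a)*z0 = 1 - (-0.9 - 0.2i)*(-0.6) = 0.46 - 0.12i
Step 3: |z0 - a|^2 = 0.3^2 + (-0.2)^2 = 0.13; |1 - conj(a)*z0|^2 = 0.46^2 + (-0.12)^2 = 0.226
Step 4: |B_a(-0.6)| = sqrt(0.13 / 0.226) = sqrt(0.575221)
Step 5: = 0.7584

0.7584


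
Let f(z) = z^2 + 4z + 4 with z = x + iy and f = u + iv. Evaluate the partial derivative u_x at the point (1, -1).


Step 1: f(z) = (x+iy)^2 + 4(x+iy) + 4
Step 2: u = (x^2 - y^2) + 4x + 4
Step 3: u_x = 2x + 4
Step 4: At (1, -1): u_x = 2 + 4 = 6

6


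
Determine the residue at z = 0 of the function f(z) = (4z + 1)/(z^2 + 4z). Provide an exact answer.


Step 1: Q(z) = z^2 + 4z = (z)(z + 4)
Step 2: Q'(z) = 2z + 4
Step 3: Q'(0) = 4, P(0) = 1
Step 4: Res = P(0)/Q'(0) = 1/4 = 1/4

1/4


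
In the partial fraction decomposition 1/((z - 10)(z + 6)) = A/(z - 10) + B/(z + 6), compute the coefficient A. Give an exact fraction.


Step 1: Multiply both sides by (z - 10) and set z = 10
Step 2: A = 1 / (10 + 6)
Step 3: A = 1 / 16
Step 4: A = 1/16

1/16


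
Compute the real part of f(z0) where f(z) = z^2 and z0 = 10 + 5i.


Step 1: z0 = 10 + 5i
Step 2: z0^2 = 10^2 - 5^2 + 100i
Step 3: real part = 100 - 25 = 75

75


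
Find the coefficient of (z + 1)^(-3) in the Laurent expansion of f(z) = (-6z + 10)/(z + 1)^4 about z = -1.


Step 1: Write the numerator in powers of (z + 1): -6z + 10 = -6(z + 1) + (-6*(-1) + 10) = -6(z + 1) + 16
Step 2: Divide by (z + 1)^4: f(z) = 16(z + 1)^(-4) - 6(z + 1)^(-3)
Step 3: This finite sum is the Laurent series of f about z = -1.
Step 4: Coefficient of (z + 1)^(-3) = coefficient of (z + 1) in the re-centred numerator = -6

-6


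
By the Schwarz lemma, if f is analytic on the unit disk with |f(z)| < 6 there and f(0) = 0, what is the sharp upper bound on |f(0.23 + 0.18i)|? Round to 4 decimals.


Step 1: g = f/6 maps D -> D with g(0) = 0, so by the Schwarz lemma |g(z)| <= |z|, i.e. |f(z)| <= 6|z|; this is sharp (f(z) = 6z).
Step 2: |z0|^2 = 0.23^2 + 0.18^2 = 0.0853
Step 3: |z0| = sqrt(0.0853) = 0.292062
Step 4: Best bound = 6 * |z0| = 6 * 0.292062 = 1.7524

1.7524


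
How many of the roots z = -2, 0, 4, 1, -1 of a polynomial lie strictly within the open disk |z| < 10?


Step 1: Check each root:
  z = -2: |-2| = 2 < 10
  z = 0: |0| = 0 < 10
  z = 4: |4| = 4 < 10
  z = 1: |1| = 1 < 10
  z = -1: |-1| = 1 < 10
Step 2: Count = 5

5


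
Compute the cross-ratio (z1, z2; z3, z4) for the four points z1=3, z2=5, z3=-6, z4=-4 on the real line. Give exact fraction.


Step 1: (z1-z3)(z2-z4) = 9 * 9 = 81
Step 2: (z1-z4)(z2-z3) = 7 * 11 = 77
Step 3: Cross-ratio = 81/77 = 81/77

81/77


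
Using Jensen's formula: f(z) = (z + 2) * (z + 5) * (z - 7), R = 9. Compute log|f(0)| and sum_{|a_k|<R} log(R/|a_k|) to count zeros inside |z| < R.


Jensen's formula: (1/2pi)*integral log|f(Re^it)|dt = log|f(0)| + sum_{|a_k|<R} log(R/|a_k|)
Step 1: f(0) = 2 * 5 * (-7) = -70
Step 2: log|f(0)| = log|-2| + log|-5| + log|7| = 4.2485
Step 3: Zeros inside |z| < 9: -2, -5, 7
Step 4: Jensen sum = log(9/2) + log(9/5) + log(9/7) = 2.3432
Step 5: n(R) = number of terms in the Jensen sum = count of zeros inside |z| < 9 = 3

3


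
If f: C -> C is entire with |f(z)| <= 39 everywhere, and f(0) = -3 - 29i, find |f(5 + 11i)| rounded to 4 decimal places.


Step 1: By Liouville's theorem, a bounded entire function is constant.
Step 2: f(z) = f(0) = -3 - 29i for all z.
Step 3: |f(w)| = |-3 - 29i| = sqrt(9 + 841)
Step 4: = 29.1548

29.1548


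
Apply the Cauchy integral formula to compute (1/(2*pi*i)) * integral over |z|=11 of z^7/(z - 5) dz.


Step 1: f(z) = z^7, a = 5 is inside |z| = 11
Step 2: By Cauchy integral formula: (1/(2pi*i)) * integral = f(a)
Step 3: f(5) = 5^7 = 78125

78125


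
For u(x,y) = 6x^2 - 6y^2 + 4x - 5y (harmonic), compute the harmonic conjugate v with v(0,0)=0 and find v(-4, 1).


Step 1: v_x = -u_y = 12y + 5
Step 2: v_y = u_x = 12x + 4
Step 3: v = 12xy + 5x + 4y + C
Step 4: v(0,0) = 0 => C = 0
Step 5: v(-4, 1) = -64

-64


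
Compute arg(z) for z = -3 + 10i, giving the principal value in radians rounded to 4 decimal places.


Step 1: z = -3 + 10i
Step 2: arg(z) = atan2(10, -3)
Step 3: arg(z) = 1.8623

1.8623


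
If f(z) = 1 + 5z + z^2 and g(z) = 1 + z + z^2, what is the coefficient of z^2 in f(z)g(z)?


Step 1: z^2 term in f*g comes from: (1)*(z^2) + (5z)*(z) + (z^2)*(1)
Step 2: = 1 + 5 + 1
Step 3: = 7

7


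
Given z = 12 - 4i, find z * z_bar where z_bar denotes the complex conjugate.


Step 1: conj(z) = 12 + 4i
Step 2: z * conj(z) = 12^2 + (-4)^2
Step 3: = 144 + 16 = 160

160


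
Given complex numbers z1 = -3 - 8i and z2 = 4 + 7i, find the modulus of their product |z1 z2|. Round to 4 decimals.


Step 1: |z1| = sqrt((-3)^2 + (-8)^2) = sqrt(73)
Step 2: |z2| = sqrt(4^2 + 7^2) = sqrt(65)
Step 3: |z1*z2| = |z1|*|z2| = sqrt(73) * sqrt(65) = sqrt(73 * 65) = sqrt(4745)
Step 4: = 68.884

68.884


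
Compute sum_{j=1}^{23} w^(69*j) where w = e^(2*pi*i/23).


Step 1: The sum sum_{j=1}^{n} w^(k*j) equals n if n | k, else 0.
Step 2: Here n = 23, k = 69
Step 3: Does n divide k? 23 | 69 -> True
Step 4: Sum = 23

23


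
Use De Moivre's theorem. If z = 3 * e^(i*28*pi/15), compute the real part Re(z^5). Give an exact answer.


Step 1: By De Moivre's theorem, z^5 = 3^5 * e^(i*5*28*pi/15) = 243 * (cos(28*pi/3) + i*sin(28*pi/3))
Step 2: |z|^5 = 3^5 = 243
Step 3: Reduce the angle mod 2*pi: 28*pi/3 - 8*pi = 4*pi/3
Step 4: cos(4*pi/3) = -1/2
Step 5: Re(z^5) = 243 * (-1/2) = -243/2

-243/2


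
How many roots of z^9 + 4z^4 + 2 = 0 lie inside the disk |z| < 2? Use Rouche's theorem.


Step 1: On |z| = 2 the three terms have sizes |z^9| = 2^9 = 512, |4z^4| = 4*2^4 = 64, |2| = 2
Step 2: The dominant term is g(z) = z^9; let h(z) = 4z^4 + 2 so f = g + h
Step 3: On |z| = 2: |g| = 512 and |h| <= 64 + 2 = 66
Step 4: Since 512 > 66, |h| < |g| on |z| = 2, so by Rouche f has the same number of zeros as g inside |z| < 2
Step 5: g(z) = z^9 has 9 zeros (all at the origin) inside |z| < 2. Answer = 9

9


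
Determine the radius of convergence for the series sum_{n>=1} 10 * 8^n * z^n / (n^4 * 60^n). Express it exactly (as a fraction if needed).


Step 1: General term a_n = 10 * 8^n / (n^4 * 60^n)
Step 2: By the root test, |a_n|^(1/n) = 10^(1/n) * 8 / (n^(4/n) * 60) -> 8/60 as n -> infinity (since 10^(1/n) -> 1 and n^(4/n) -> 1)
Step 3: R = 1/lim|a_n|^(1/n) = 60/8 = 15/2

15/2


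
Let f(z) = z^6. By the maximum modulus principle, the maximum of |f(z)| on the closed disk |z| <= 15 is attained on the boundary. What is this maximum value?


Step 1: On |z| = 15, |f(z)| = |z|^6 = 15^6
Step 2: By maximum modulus principle, maximum is on boundary.
Step 3: Maximum = 11390625 = 11390625

11390625


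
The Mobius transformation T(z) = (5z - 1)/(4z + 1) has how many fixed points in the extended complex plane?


Step 1: Fixed points satisfy T(z) = z
Step 2: 4z^2 - 4z + 1 = 0
Step 3: Discriminant = (-4)^2 - 4*4*1 = 0
Step 4: Number of fixed points = 1

1


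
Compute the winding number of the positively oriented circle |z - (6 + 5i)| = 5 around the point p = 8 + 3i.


Step 1: Center c = (6, 5), radius = 5
Step 2: |p - c|^2 = 2^2 + (-2)^2 = 8
Step 3: r^2 = 25
Step 4: |p-c| < r so winding number = 1

1


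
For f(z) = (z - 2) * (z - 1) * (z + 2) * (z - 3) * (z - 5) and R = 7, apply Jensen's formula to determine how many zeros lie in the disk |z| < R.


Jensen's formula: (1/2pi)*integral log|f(Re^it)|dt = log|f(0)| + sum_{|a_k|<R} log(R/|a_k|)
Step 1: f(0) = (-2) * (-1) * 2 * (-3) * (-5) = 60
Step 2: log|f(0)| = log|2| + log|1| + log|-2| + log|3| + log|5| = 4.0943
Step 3: Zeros inside |z| < 7: 2, 1, -2, 3, 5
Step 4: Jensen sum = log(7/2) + log(7/1) + log(7/2) + log(7/3) + log(7/5) = 5.6352
Step 5: n(R) = number of terms in the Jensen sum = count of zeros inside |z| < 7 = 5

5


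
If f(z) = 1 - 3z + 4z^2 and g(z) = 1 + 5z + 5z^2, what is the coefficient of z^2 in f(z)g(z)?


Step 1: z^2 term in f*g comes from: (1)*(5z^2) + (-3z)*(5z) + (4z^2)*(1)
Step 2: = 5 - 15 + 4
Step 3: = -6

-6


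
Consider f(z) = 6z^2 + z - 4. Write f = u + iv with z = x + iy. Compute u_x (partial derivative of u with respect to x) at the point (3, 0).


Step 1: f(z) = 6(x+iy)^2 + (x+iy) - 4
Step 2: u = 6(x^2 - y^2) + x - 4
Step 3: u_x = 12x + 1
Step 4: At (3, 0): u_x = 36 + 1 = 37

37


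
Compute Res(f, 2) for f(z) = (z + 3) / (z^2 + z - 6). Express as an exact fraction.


Step 1: Q(z) = z^2 + z - 6 = (z - 2)(z + 3)
Step 2: Q'(z) = 2z + 1
Step 3: Q'(2) = 5, P(2) = 5
Step 4: Res = P(2)/Q'(2) = 5/5 = 1

1


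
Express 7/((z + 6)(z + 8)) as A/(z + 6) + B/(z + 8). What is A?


Step 1: Multiply both sides by (z + 6) and set z = -6
Step 2: A = 7 / (-6 + 8)
Step 3: A = 7 / 2
Step 4: A = 7/2

7/2


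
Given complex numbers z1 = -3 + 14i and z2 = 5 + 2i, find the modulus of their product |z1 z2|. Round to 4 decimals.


Step 1: |z1| = sqrt((-3)^2 + 14^2) = sqrt(205)
Step 2: |z2| = sqrt(5^2 + 2^2) = sqrt(29)
Step 3: |z1*z2| = |z1|*|z2| = sqrt(205) * sqrt(29) = sqrt(205 * 29) = sqrt(5945)
Step 4: = 77.1038

77.1038


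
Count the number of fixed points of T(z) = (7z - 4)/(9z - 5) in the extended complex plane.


Step 1: Fixed points satisfy T(z) = z
Step 2: 9z^2 - 12z + 4 = 0
Step 3: Discriminant = (-12)^2 - 4*9*4 = 0
Step 4: Number of fixed points = 1

1


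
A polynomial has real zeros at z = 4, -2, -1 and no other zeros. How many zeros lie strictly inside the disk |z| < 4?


Step 1: Check each root:
  z = 4: |4| = 4 >= 4
  z = -2: |-2| = 2 < 4
  z = -1: |-1| = 1 < 4
Step 2: Count = 2

2


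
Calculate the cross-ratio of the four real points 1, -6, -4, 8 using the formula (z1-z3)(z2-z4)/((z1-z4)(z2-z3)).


Step 1: (z1-z3)(z2-z4) = 5 * (-14) = -70
Step 2: (z1-z4)(z2-z3) = (-7) * (-2) = 14
Step 3: Cross-ratio = -70/14 = -5

-5


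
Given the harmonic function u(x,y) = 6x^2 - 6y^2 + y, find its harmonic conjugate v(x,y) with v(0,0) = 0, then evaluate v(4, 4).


Step 1: v_x = -u_y = 12y - 1
Step 2: v_y = u_x = 12x + 0
Step 3: v = 12xy - x + C
Step 4: v(0,0) = 0 => C = 0
Step 5: v(4, 4) = 188

188


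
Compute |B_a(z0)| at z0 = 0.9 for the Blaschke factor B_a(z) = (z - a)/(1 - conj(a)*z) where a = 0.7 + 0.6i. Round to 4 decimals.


Step 1: Numerator z0 - a = 0.9 - (0.7 + 0.6i) = 0.2 - 0.6i
Step 2: Denominator 1 - conj(a)*z0 = 1 - (0.7 - 0.6i)*0.9 = 0.37 + 0.54i
Step 3: |z0 - a|^2 = 0.2^2 + (-0.6)^2 = 0.4; |1 - conj(a)*z0|^2 = 0.37^2 + 0.54^2 = 0.4285
Step 4: |B_a(0.9)| = sqrt(0.4 / 0.4285) = sqrt(0.933489)
Step 5: = 0.9662

0.9662


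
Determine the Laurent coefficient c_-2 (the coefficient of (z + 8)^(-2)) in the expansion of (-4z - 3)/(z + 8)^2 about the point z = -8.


Step 1: Write the numerator in powers of (z + 8): -4z - 3 = -4(z + 8) + (-4*(-8) - 3) = -4(z + 8) + 29
Step 2: Divide by (z + 8)^2: f(z) = 29(z + 8)^(-2) - 4(z + 8)^(-1)
Step 3: This finite sum is the Laurent series of f about z = -8.
Step 4: Coefficient of (z + 8)^(-2) = -4*(-8) - 3 = 29

29


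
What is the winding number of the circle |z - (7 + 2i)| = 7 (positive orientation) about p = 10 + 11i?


Step 1: Center c = (7, 2), radius = 7
Step 2: |p - c|^2 = 3^2 + 9^2 = 90
Step 3: r^2 = 49
Step 4: |p-c| > r so winding number = 0

0


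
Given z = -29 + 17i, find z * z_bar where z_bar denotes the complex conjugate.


Step 1: conj(z) = -29 - 17i
Step 2: z * conj(z) = (-29)^2 + 17^2
Step 3: = 841 + 289 = 1130

1130


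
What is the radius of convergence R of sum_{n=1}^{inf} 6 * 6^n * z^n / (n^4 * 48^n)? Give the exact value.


Step 1: General term a_n = 6 * 6^n / (n^4 * 48^n)
Step 2: By the root test, |a_n|^(1/n) = 6^(1/n) * 6 / (n^(4/n) * 48) -> 6/48 as n -> infinity (since 6^(1/n) -> 1 and n^(4/n) -> 1)
Step 3: R = 1/lim|a_n|^(1/n) = 48/6 = 8

8


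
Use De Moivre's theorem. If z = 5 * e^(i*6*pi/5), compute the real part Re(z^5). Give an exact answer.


Step 1: By De Moivre's theorem, z^5 = 5^5 * e^(i*5*6*pi/5) = 3125 * (cos(6*pi) + i*sin(6*pi))
Step 2: |z|^5 = 5^5 = 3125
Step 3: Reduce the angle mod 2*pi: 6*pi - 6*pi = 0
Step 4: cos(0) = 1
Step 5: Re(z^5) = 3125 * 1 = 3125

3125


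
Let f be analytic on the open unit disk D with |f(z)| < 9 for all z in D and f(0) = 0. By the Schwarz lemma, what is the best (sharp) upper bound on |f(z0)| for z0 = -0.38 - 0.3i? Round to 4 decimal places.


Step 1: g = f/9 maps D -> D with g(0) = 0, so by the Schwarz lemma |g(z)| <= |z|, i.e. |f(z)| <= 9|z|; this is sharp (f(z) = 9z).
Step 2: |z0|^2 = (-0.38)^2 + (-0.3)^2 = 0.2344
Step 3: |z0| = sqrt(0.2344) = 0.484149
Step 4: Best bound = 9 * |z0| = 9 * 0.484149 = 4.3573

4.3573


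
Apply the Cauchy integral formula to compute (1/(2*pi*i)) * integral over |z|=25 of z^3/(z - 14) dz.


Step 1: f(z) = z^3, a = 14 is inside |z| = 25
Step 2: By Cauchy integral formula: (1/(2pi*i)) * integral = f(a)
Step 3: f(14) = 14^3 = 2744

2744


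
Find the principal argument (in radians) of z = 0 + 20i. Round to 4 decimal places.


Step 1: z = 0 + 20i
Step 2: arg(z) = atan2(20, 0)
Step 3: arg(z) = 1.5708

1.5708


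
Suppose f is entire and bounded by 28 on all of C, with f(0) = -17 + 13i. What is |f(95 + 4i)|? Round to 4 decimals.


Step 1: By Liouville's theorem, a bounded entire function is constant.
Step 2: f(z) = f(0) = -17 + 13i for all z.
Step 3: |f(w)| = |-17 + 13i| = sqrt(289 + 169)
Step 4: = 21.4009

21.4009


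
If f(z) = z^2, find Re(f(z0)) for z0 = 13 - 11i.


Step 1: z0 = 13 - 11i
Step 2: z0^2 = 13^2 - (-11)^2 - 286i
Step 3: real part = 169 - 121 = 48

48


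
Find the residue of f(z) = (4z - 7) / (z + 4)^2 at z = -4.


Step 1: Pole of order 2 at z = -4
Step 2: Res = lim d/dz [(z + 4)^2 * f(z)] as z -> -4
Step 3: (z + 4)^2 * f(z) = 4z - 7
Step 4: d/dz[4z - 7] = 4

4


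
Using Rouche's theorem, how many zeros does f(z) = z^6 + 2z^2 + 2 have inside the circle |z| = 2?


Step 1: On |z| = 2 the three terms have sizes |z^6| = 2^6 = 64, |2z^2| = 2*2^2 = 8, |2| = 2
Step 2: The dominant term is g(z) = z^6; let h(z) = 2z^2 + 2 so f = g + h
Step 3: On |z| = 2: |g| = 64 and |h| <= 8 + 2 = 10
Step 4: Since 64 > 10, |h| < |g| on |z| = 2, so by Rouche f has the same number of zeros as g inside |z| < 2
Step 5: g(z) = z^6 has 6 zeros (all at the origin) inside |z| < 2. Answer = 6

6


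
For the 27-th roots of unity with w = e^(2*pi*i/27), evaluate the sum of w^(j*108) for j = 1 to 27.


Step 1: The sum sum_{j=1}^{n} w^(k*j) equals n if n | k, else 0.
Step 2: Here n = 27, k = 108
Step 3: Does n divide k? 27 | 108 -> True
Step 4: Sum = 27

27


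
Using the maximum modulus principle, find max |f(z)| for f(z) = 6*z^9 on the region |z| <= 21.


Step 1: On |z| = 21, |f(z)| = 6 * |z|^9 = 6 * 21^9
Step 2: By maximum modulus principle, maximum is on boundary.
Step 3: Maximum = 6 * 794280046581 = 4765680279486

4765680279486


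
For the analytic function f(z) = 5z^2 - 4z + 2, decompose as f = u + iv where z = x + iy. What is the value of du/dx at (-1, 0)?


Step 1: f(z) = 5(x+iy)^2 - 4(x+iy) + 2
Step 2: u = 5(x^2 - y^2) - 4x + 2
Step 3: u_x = 10x - 4
Step 4: At (-1, 0): u_x = -10 - 4 = -14

-14


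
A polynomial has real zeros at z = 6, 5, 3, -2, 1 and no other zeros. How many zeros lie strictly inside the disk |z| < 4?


Step 1: Check each root:
  z = 6: |6| = 6 >= 4
  z = 5: |5| = 5 >= 4
  z = 3: |3| = 3 < 4
  z = -2: |-2| = 2 < 4
  z = 1: |1| = 1 < 4
Step 2: Count = 3

3


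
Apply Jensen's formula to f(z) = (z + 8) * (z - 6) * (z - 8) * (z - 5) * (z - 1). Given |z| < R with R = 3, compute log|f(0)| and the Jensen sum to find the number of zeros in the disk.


Jensen's formula: (1/2pi)*integral log|f(Re^it)|dt = log|f(0)| + sum_{|a_k|<R} log(R/|a_k|)
Step 1: f(0) = 8 * (-6) * (-8) * (-5) * (-1) = 1920
Step 2: log|f(0)| = log|-8| + log|6| + log|8| + log|5| + log|1| = 7.5601
Step 3: Zeros inside |z| < 3: 1
Step 4: Jensen sum = log(3/1) = 1.0986
Step 5: n(R) = number of terms in the Jensen sum = count of zeros inside |z| < 3 = 1

1


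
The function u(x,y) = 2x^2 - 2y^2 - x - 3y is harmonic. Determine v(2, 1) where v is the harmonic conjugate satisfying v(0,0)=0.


Step 1: v_x = -u_y = 4y + 3
Step 2: v_y = u_x = 4x - 1
Step 3: v = 4xy + 3x - y + C
Step 4: v(0,0) = 0 => C = 0
Step 5: v(2, 1) = 13

13


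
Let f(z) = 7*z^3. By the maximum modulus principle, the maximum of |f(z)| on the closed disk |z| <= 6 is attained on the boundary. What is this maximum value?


Step 1: On |z| = 6, |f(z)| = 7 * |z|^3 = 7 * 6^3
Step 2: By maximum modulus principle, maximum is on boundary.
Step 3: Maximum = 7 * 216 = 1512

1512


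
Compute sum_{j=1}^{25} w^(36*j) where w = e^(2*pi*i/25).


Step 1: The sum sum_{j=1}^{n} w^(k*j) equals n if n | k, else 0.
Step 2: Here n = 25, k = 36
Step 3: Does n divide k? 25 | 36 -> False
Step 4: Sum = 0

0


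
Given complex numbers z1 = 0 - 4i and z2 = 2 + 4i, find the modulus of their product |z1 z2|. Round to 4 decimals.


Step 1: |z1| = sqrt(0^2 + (-4)^2) = sqrt(16)
Step 2: |z2| = sqrt(2^2 + 4^2) = sqrt(20)
Step 3: |z1*z2| = |z1|*|z2| = sqrt(16) * sqrt(20) = sqrt(16 * 20) = sqrt(320)
Step 4: = 17.8885

17.8885


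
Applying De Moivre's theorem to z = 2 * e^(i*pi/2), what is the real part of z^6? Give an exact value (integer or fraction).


Step 1: By De Moivre's theorem, z^6 = 2^6 * e^(i*6*pi/2) = 64 * (cos(3*pi) + i*sin(3*pi))
Step 2: |z|^6 = 2^6 = 64
Step 3: Reduce the angle mod 2*pi: 3*pi - 2*pi = pi
Step 4: cos(pi) = -1
Step 5: Re(z^6) = 64 * (-1) = -64

-64


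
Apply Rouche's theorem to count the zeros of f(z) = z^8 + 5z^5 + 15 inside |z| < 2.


Step 1: On |z| = 2 the three terms have sizes |z^8| = 2^8 = 256, |5z^5| = 5*2^5 = 160, |15| = 15
Step 2: The dominant term is g(z) = z^8; let h(z) = 5z^5 + 15 so f = g + h
Step 3: On |z| = 2: |g| = 256 and |h| <= 160 + 15 = 175
Step 4: Since 256 > 175, |h| < |g| on |z| = 2, so by Rouche f has the same number of zeros as g inside |z| < 2
Step 5: g(z) = z^8 has 8 zeros (all at the origin) inside |z| < 2. Answer = 8

8


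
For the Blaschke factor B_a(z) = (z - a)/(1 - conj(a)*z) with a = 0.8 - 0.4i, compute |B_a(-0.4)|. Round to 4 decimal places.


Step 1: Numerator z0 - a = -0.4 - (0.8 - 0.4i) = -1.2 + 0.4i
Step 2: Denominator 1 - conj(a)*z0 = 1 - (0.8 + 0.4i)*(-0.4) = 1.32 + 0.16i
Step 3: |z0 - a|^2 = (-1.2)^2 + 0.4^2 = 1.6; |1 - conj(a)*z0|^2 = 1.32^2 + 0.16^2 = 1.768
Step 4: |B_a(-0.4)| = sqrt(1.6 / 1.768) = sqrt(0.904977)
Step 5: = 0.9513

0.9513


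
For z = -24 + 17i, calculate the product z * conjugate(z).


Step 1: conj(z) = -24 - 17i
Step 2: z * conj(z) = (-24)^2 + 17^2
Step 3: = 576 + 289 = 865

865


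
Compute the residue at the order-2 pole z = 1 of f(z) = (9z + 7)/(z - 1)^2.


Step 1: Pole of order 2 at z = 1
Step 2: Res = lim d/dz [(z - 1)^2 * f(z)] as z -> 1
Step 3: (z - 1)^2 * f(z) = 9z + 7
Step 4: d/dz[9z + 7] = 9

9


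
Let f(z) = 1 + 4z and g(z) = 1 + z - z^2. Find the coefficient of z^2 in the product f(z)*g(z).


Step 1: z^2 term in f*g comes from: (1)*(-z^2) + (4z)*(z) + (0)*(1)
Step 2: = -1 + 4 + 0
Step 3: = 3

3


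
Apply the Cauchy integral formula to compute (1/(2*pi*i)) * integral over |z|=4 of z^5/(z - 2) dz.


Step 1: f(z) = z^5, a = 2 is inside |z| = 4
Step 2: By Cauchy integral formula: (1/(2pi*i)) * integral = f(a)
Step 3: f(2) = 2^5 = 32

32


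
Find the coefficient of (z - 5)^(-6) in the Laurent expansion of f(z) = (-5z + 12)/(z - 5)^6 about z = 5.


Step 1: Write the numerator in powers of (z - 5): -5z + 12 = -5(z - 5) + (-5*5 + 12) = -5(z - 5) - 13
Step 2: Divide by (z - 5)^6: f(z) = -13(z - 5)^(-6) - 5(z - 5)^(-5)
Step 3: This finite sum is the Laurent series of f about z = 5.
Step 4: Coefficient of (z - 5)^(-6) = -5*5 + 12 = -13

-13


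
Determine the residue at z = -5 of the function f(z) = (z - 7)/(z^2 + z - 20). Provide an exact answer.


Step 1: Q(z) = z^2 + z - 20 = (z + 5)(z - 4)
Step 2: Q'(z) = 2z + 1
Step 3: Q'(-5) = -9, P(-5) = -12
Step 4: Res = P(-5)/Q'(-5) = -12/(-9) = 4/3

4/3


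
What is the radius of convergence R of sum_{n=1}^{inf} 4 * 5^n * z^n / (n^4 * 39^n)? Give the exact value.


Step 1: General term a_n = 4 * 5^n / (n^4 * 39^n)
Step 2: By the root test, |a_n|^(1/n) = 4^(1/n) * 5 / (n^(4/n) * 39) -> 5/39 as n -> infinity (since 4^(1/n) -> 1 and n^(4/n) -> 1)
Step 3: R = 1/lim|a_n|^(1/n) = 39/5

39/5


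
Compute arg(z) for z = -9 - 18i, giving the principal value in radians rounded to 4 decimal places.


Step 1: z = -9 - 18i
Step 2: arg(z) = atan2(-18, -9)
Step 3: arg(z) = -2.0344

-2.0344


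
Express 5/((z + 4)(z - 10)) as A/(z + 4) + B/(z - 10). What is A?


Step 1: Multiply both sides by (z + 4) and set z = -4
Step 2: A = 5 / (-4 - 10)
Step 3: A = 5 / (-14)
Step 4: A = -5/14

-5/14


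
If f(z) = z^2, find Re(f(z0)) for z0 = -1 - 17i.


Step 1: z0 = -1 - 17i
Step 2: z0^2 = (-1)^2 - (-17)^2 + 34i
Step 3: real part = 1 - 289 = -288

-288


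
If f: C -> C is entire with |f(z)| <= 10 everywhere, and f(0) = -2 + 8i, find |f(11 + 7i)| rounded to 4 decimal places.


Step 1: By Liouville's theorem, a bounded entire function is constant.
Step 2: f(z) = f(0) = -2 + 8i for all z.
Step 3: |f(w)| = |-2 + 8i| = sqrt(4 + 64)
Step 4: = 8.2462

8.2462


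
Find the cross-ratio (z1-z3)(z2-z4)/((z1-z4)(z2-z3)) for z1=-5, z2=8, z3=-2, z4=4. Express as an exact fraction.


Step 1: (z1-z3)(z2-z4) = (-3) * 4 = -12
Step 2: (z1-z4)(z2-z3) = (-9) * 10 = -90
Step 3: Cross-ratio = 12/90 = 2/15

2/15


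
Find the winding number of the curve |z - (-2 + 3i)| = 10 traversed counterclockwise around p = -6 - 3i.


Step 1: Center c = (-2, 3), radius = 10
Step 2: |p - c|^2 = (-4)^2 + (-6)^2 = 52
Step 3: r^2 = 100
Step 4: |p-c| < r so winding number = 1

1


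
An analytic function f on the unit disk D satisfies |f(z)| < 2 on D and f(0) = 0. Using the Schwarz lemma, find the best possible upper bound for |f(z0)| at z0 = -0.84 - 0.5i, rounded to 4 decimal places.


Step 1: g = f/2 maps D -> D with g(0) = 0, so by the Schwarz lemma |g(z)| <= |z|, i.e. |f(z)| <= 2|z|; this is sharp (f(z) = 2z).
Step 2: |z0|^2 = (-0.84)^2 + (-0.5)^2 = 0.9556
Step 3: |z0| = sqrt(0.9556) = 0.977548
Step 4: Best bound = 2 * |z0| = 2 * 0.977548 = 1.9551

1.9551


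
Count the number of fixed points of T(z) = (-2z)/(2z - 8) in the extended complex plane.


Step 1: Fixed points satisfy T(z) = z
Step 2: 2z^2 - 6z = 0
Step 3: Discriminant = (-6)^2 - 4*2*0 = 36
Step 4: Number of fixed points = 2

2


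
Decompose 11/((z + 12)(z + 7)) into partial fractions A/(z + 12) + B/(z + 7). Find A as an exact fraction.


Step 1: Multiply both sides by (z + 12) and set z = -12
Step 2: A = 11 / (-12 + 7)
Step 3: A = 11 / (-5)
Step 4: A = -11/5

-11/5


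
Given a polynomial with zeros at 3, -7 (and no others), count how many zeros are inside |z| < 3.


Step 1: Check each root:
  z = 3: |3| = 3 >= 3
  z = -7: |-7| = 7 >= 3
Step 2: Count = 0

0


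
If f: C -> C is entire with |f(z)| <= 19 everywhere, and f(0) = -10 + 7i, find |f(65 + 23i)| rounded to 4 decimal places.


Step 1: By Liouville's theorem, a bounded entire function is constant.
Step 2: f(z) = f(0) = -10 + 7i for all z.
Step 3: |f(w)| = |-10 + 7i| = sqrt(100 + 49)
Step 4: = 12.2066

12.2066


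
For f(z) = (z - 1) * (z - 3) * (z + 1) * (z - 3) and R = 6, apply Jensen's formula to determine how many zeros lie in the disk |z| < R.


Jensen's formula: (1/2pi)*integral log|f(Re^it)|dt = log|f(0)| + sum_{|a_k|<R} log(R/|a_k|)
Step 1: f(0) = (-1) * (-3) * 1 * (-3) = -9
Step 2: log|f(0)| = log|1| + log|3| + log|-1| + log|3| = 2.1972
Step 3: Zeros inside |z| < 6: 1, 3, -1, 3
Step 4: Jensen sum = log(6/1) + log(6/3) + log(6/1) + log(6/3) = 4.9698
Step 5: n(R) = number of terms in the Jensen sum = count of zeros inside |z| < 6 = 4

4


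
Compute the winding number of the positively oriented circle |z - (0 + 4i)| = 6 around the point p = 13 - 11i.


Step 1: Center c = (0, 4), radius = 6
Step 2: |p - c|^2 = 13^2 + (-15)^2 = 394
Step 3: r^2 = 36
Step 4: |p-c| > r so winding number = 0

0


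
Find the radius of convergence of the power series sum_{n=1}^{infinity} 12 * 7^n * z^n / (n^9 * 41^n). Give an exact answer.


Step 1: General term a_n = 12 * 7^n / (n^9 * 41^n)
Step 2: By the root test, |a_n|^(1/n) = 12^(1/n) * 7 / (n^(9/n) * 41) -> 7/41 as n -> infinity (since 12^(1/n) -> 1 and n^(9/n) -> 1)
Step 3: R = 1/lim|a_n|^(1/n) = 41/7

41/7


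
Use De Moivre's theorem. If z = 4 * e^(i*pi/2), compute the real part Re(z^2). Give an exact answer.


Step 1: By De Moivre's theorem, z^2 = 4^2 * e^(i*2*pi/2) = 16 * (cos(pi) + i*sin(pi))
Step 2: |z|^2 = 4^2 = 16
Step 3: The angle pi already lies in [0, 2*pi)
Step 4: cos(pi) = -1
Step 5: Re(z^2) = 16 * (-1) = -16

-16


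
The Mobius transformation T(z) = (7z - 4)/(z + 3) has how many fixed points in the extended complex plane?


Step 1: Fixed points satisfy T(z) = z
Step 2: z^2 - 4z + 4 = 0
Step 3: Discriminant = (-4)^2 - 4*1*4 = 0
Step 4: Number of fixed points = 1

1


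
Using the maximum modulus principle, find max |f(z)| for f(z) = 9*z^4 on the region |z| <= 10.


Step 1: On |z| = 10, |f(z)| = 9 * |z|^4 = 9 * 10^4
Step 2: By maximum modulus principle, maximum is on boundary.
Step 3: Maximum = 9 * 10000 = 90000

90000


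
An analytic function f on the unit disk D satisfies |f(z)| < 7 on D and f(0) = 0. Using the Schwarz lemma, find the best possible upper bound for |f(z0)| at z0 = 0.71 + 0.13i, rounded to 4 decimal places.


Step 1: g = f/7 maps D -> D with g(0) = 0, so by the Schwarz lemma |g(z)| <= |z|, i.e. |f(z)| <= 7|z|; this is sharp (f(z) = 7z).
Step 2: |z0|^2 = 0.71^2 + 0.13^2 = 0.521
Step 3: |z0| = sqrt(0.521) = 0.721803
Step 4: Best bound = 7 * |z0| = 7 * 0.721803 = 5.0526

5.0526


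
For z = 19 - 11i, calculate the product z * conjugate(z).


Step 1: conj(z) = 19 + 11i
Step 2: z * conj(z) = 19^2 + (-11)^2
Step 3: = 361 + 121 = 482

482


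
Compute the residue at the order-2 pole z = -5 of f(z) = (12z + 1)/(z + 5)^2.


Step 1: Pole of order 2 at z = -5
Step 2: Res = lim d/dz [(z + 5)^2 * f(z)] as z -> -5
Step 3: (z + 5)^2 * f(z) = 12z + 1
Step 4: d/dz[12z + 1] = 12

12


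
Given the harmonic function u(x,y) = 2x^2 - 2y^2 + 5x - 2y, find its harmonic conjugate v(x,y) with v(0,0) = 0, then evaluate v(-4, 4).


Step 1: v_x = -u_y = 4y + 2
Step 2: v_y = u_x = 4x + 5
Step 3: v = 4xy + 2x + 5y + C
Step 4: v(0,0) = 0 => C = 0
Step 5: v(-4, 4) = -52

-52


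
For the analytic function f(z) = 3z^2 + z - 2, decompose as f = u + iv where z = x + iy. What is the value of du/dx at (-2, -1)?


Step 1: f(z) = 3(x+iy)^2 + (x+iy) - 2
Step 2: u = 3(x^2 - y^2) + x - 2
Step 3: u_x = 6x + 1
Step 4: At (-2, -1): u_x = -12 + 1 = -11

-11


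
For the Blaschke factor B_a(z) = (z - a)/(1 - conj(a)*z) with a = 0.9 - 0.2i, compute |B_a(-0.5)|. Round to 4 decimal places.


Step 1: Numerator z0 - a = -0.5 - (0.9 - 0.2i) = -1.4 + 0.2i
Step 2: Denominator 1 - conj(a)*z0 = 1 - (0.9 + 0.2i)*(-0.5) = 1.45 + 0.1i
Step 3: |z0 - a|^2 = (-1.4)^2 + 0.2^2 = 2; |1 - conj(a)*z0|^2 = 1.45^2 + 0.1^2 = 2.1125
Step 4: |B_a(-0.5)| = sqrt(2 / 2.1125) = sqrt(0.946746)
Step 5: = 0.973

0.973


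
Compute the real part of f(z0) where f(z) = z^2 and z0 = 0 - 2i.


Step 1: z0 = 0 - 2i
Step 2: z0^2 = 0^2 - (-2)^2 + 0i
Step 3: real part = 0 - 4 = -4

-4


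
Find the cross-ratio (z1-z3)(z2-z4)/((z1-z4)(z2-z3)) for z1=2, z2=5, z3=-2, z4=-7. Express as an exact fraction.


Step 1: (z1-z3)(z2-z4) = 4 * 12 = 48
Step 2: (z1-z4)(z2-z3) = 9 * 7 = 63
Step 3: Cross-ratio = 48/63 = 16/21

16/21


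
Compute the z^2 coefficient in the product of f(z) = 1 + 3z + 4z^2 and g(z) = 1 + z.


Step 1: z^2 term in f*g comes from: (1)*(0) + (3z)*(z) + (4z^2)*(1)
Step 2: = 0 + 3 + 4
Step 3: = 7

7


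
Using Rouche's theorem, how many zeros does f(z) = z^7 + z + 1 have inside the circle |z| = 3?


Step 1: On |z| = 3 the three terms have sizes |z^7| = 3^7 = 2187, |z| = 3, |1| = 1
Step 2: The dominant term is g(z) = z^7; let h(z) = z + 1 so f = g + h
Step 3: On |z| = 3: |g| = 2187 and |h| <= 3 + 1 = 4
Step 4: Since 2187 > 4, |h| < |g| on |z| = 3, so by Rouche f has the same number of zeros as g inside |z| < 3
Step 5: g(z) = z^7 has 7 zeros (all at the origin) inside |z| < 3. Answer = 7

7


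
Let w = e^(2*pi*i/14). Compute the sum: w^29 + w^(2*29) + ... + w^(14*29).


Step 1: The sum sum_{j=1}^{n} w^(k*j) equals n if n | k, else 0.
Step 2: Here n = 14, k = 29
Step 3: Does n divide k? 14 | 29 -> False
Step 4: Sum = 0

0


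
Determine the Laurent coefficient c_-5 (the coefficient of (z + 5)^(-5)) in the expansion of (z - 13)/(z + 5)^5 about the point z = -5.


Step 1: Write the numerator in powers of (z + 5): z - 13 = (z + 5) + (1*(-5) - 13) = (z + 5) - 18
Step 2: Divide by (z + 5)^5: f(z) = -18(z + 5)^(-5) + (z + 5)^(-4)
Step 3: This finite sum is the Laurent series of f about z = -5.
Step 4: Coefficient of (z + 5)^(-5) = 1*(-5) - 13 = -18

-18


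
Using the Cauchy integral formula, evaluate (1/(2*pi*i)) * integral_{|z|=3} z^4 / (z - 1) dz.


Step 1: f(z) = z^4, a = 1 is inside |z| = 3
Step 2: By Cauchy integral formula: (1/(2pi*i)) * integral = f(a)
Step 3: f(1) = 1^4 = 1

1


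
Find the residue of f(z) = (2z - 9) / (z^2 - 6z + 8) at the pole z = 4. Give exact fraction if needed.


Step 1: Q(z) = z^2 - 6z + 8 = (z - 4)(z - 2)
Step 2: Q'(z) = 2z - 6
Step 3: Q'(4) = 2, P(4) = -1
Step 4: Res = P(4)/Q'(4) = -1/2 = -1/2

-1/2


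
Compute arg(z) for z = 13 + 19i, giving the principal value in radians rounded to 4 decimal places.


Step 1: z = 13 + 19i
Step 2: arg(z) = atan2(19, 13)
Step 3: arg(z) = 0.9707

0.9707


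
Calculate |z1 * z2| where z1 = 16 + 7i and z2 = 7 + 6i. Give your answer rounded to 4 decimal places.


Step 1: |z1| = sqrt(16^2 + 7^2) = sqrt(305)
Step 2: |z2| = sqrt(7^2 + 6^2) = sqrt(85)
Step 3: |z1*z2| = |z1|*|z2| = sqrt(305) * sqrt(85) = sqrt(305 * 85) = sqrt(25925)
Step 4: = 161.0124

161.0124


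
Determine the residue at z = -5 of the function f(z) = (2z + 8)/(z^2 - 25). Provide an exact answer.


Step 1: Q(z) = z^2 - 25 = (z + 5)(z - 5)
Step 2: Q'(z) = 2z
Step 3: Q'(-5) = -10, P(-5) = -2
Step 4: Res = P(-5)/Q'(-5) = -2/(-10) = 1/5

1/5


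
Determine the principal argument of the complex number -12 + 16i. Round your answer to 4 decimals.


Step 1: z = -12 + 16i
Step 2: arg(z) = atan2(16, -12)
Step 3: arg(z) = 2.2143

2.2143


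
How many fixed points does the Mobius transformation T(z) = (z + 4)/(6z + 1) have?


Step 1: Fixed points satisfy T(z) = z
Step 2: 6z^2 - 4 = 0
Step 3: Discriminant = 0^2 - 4*6*(-4) = 96
Step 4: Number of fixed points = 2

2


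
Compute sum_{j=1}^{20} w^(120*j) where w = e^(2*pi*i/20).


Step 1: The sum sum_{j=1}^{n} w^(k*j) equals n if n | k, else 0.
Step 2: Here n = 20, k = 120
Step 3: Does n divide k? 20 | 120 -> True
Step 4: Sum = 20

20


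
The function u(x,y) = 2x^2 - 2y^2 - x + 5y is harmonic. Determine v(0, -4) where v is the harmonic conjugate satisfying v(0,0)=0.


Step 1: v_x = -u_y = 4y - 5
Step 2: v_y = u_x = 4x - 1
Step 3: v = 4xy - 5x - y + C
Step 4: v(0,0) = 0 => C = 0
Step 5: v(0, -4) = 4

4


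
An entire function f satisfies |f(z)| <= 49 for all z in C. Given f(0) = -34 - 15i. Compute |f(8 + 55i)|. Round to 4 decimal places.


Step 1: By Liouville's theorem, a bounded entire function is constant.
Step 2: f(z) = f(0) = -34 - 15i for all z.
Step 3: |f(w)| = |-34 - 15i| = sqrt(1156 + 225)
Step 4: = 37.1618

37.1618


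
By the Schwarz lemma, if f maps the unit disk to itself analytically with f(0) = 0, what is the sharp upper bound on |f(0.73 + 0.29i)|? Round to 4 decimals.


Step 1: Schwarz lemma: if f: D -> D is analytic with f(0) = 0, then |f(z)| <= |z| for all z in D, and this is sharp (f(z) = z).
Step 2: |z0|^2 = 0.73^2 + 0.29^2 = 0.617
Step 3: |z0| = sqrt(0.617) = 0.785493
Step 4: Best bound = |z0| = 0.7855

0.7855


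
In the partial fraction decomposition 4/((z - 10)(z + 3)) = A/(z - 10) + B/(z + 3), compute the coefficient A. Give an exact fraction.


Step 1: Multiply both sides by (z - 10) and set z = 10
Step 2: A = 4 / (10 + 3)
Step 3: A = 4 / 13
Step 4: A = 4/13

4/13
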